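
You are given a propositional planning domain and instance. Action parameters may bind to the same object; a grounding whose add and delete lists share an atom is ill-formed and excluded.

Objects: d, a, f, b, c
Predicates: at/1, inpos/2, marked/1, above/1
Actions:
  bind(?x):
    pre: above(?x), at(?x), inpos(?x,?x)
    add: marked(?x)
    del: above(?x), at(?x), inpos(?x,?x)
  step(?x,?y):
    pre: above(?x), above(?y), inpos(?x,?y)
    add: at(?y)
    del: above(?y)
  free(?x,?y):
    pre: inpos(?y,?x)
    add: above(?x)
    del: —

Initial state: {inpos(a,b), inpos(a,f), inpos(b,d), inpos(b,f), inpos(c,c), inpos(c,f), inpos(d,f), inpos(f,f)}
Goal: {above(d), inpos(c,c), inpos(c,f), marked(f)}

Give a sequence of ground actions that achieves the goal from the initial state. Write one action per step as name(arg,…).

1. free(d,b)  →  {above(d), inpos(a,b), inpos(a,f), inpos(b,d), inpos(b,f), inpos(c,c), inpos(c,f), inpos(d,f), inpos(f,f)}
2. free(f,d)  →  {above(d), above(f), inpos(a,b), inpos(a,f), inpos(b,d), inpos(b,f), inpos(c,c), inpos(c,f), inpos(d,f), inpos(f,f)}
3. step(d,f)  →  {above(d), at(f), inpos(a,b), inpos(a,f), inpos(b,d), inpos(b,f), inpos(c,c), inpos(c,f), inpos(d,f), inpos(f,f)}
4. free(f,d)  →  {above(d), above(f), at(f), inpos(a,b), inpos(a,f), inpos(b,d), inpos(b,f), inpos(c,c), inpos(c,f), inpos(d,f), inpos(f,f)}
5. bind(f)  →  {above(d), inpos(a,b), inpos(a,f), inpos(b,d), inpos(b,f), inpos(c,c), inpos(c,f), inpos(d,f), marked(f)}

free(d,b); free(f,d); step(d,f); free(f,d); bind(f)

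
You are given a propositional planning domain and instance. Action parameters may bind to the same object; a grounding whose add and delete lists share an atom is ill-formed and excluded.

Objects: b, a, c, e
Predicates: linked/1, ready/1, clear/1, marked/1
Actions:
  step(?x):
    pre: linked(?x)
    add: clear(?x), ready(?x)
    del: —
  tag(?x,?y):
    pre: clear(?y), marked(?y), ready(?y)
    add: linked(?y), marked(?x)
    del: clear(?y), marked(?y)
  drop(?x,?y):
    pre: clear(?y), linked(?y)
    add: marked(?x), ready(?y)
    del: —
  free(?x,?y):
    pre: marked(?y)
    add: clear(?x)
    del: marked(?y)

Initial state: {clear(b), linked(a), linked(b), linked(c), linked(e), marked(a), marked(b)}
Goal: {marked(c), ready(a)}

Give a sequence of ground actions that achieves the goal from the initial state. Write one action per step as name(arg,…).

1. step(a)  →  {clear(a), clear(b), linked(a), linked(b), linked(c), linked(e), marked(a), marked(b), ready(a)}
2. tag(c,a)  →  {clear(b), linked(a), linked(b), linked(c), linked(e), marked(b), marked(c), ready(a)}

step(a); tag(c,a)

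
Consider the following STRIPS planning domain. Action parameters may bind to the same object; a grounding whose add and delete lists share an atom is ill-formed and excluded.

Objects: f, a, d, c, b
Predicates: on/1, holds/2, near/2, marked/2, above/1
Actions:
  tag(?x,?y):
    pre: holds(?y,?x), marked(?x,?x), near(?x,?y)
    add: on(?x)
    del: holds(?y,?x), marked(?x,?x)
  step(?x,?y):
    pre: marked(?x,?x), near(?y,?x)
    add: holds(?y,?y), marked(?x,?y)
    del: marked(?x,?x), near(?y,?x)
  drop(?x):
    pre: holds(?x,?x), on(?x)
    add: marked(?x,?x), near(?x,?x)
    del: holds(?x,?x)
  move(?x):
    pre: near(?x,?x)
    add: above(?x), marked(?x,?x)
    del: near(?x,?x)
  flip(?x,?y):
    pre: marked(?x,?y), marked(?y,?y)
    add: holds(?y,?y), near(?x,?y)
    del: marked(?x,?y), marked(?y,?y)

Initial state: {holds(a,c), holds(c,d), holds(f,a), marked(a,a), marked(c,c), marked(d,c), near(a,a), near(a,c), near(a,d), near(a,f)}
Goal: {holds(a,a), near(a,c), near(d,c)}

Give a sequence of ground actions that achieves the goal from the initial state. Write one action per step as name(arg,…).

flip(a,a); flip(d,c)

1. flip(a,a)  →  {holds(a,a), holds(a,c), holds(c,d), holds(f,a), marked(c,c), marked(d,c), near(a,a), near(a,c), near(a,d), near(a,f)}
2. flip(d,c)  →  {holds(a,a), holds(a,c), holds(c,c), holds(c,d), holds(f,a), near(a,a), near(a,c), near(a,d), near(a,f), near(d,c)}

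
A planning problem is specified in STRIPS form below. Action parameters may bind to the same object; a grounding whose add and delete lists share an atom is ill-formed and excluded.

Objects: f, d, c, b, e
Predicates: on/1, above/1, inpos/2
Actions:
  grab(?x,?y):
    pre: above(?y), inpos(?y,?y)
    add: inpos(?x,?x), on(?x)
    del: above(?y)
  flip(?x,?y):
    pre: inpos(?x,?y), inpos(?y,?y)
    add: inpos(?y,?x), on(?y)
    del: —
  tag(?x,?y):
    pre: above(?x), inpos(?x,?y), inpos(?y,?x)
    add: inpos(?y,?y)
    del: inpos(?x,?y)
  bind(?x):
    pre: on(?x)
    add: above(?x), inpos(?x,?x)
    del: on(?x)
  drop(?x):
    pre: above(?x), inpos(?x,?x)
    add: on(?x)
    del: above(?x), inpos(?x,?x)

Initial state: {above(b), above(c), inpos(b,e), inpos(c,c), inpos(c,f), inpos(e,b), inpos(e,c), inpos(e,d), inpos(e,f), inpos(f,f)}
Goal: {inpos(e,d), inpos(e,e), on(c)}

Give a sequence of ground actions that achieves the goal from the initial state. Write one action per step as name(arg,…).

grab(c,c); tag(b,e)

1. grab(c,c)  →  {above(b), inpos(b,e), inpos(c,c), inpos(c,f), inpos(e,b), inpos(e,c), inpos(e,d), inpos(e,f), inpos(f,f), on(c)}
2. tag(b,e)  →  {above(b), inpos(c,c), inpos(c,f), inpos(e,b), inpos(e,c), inpos(e,d), inpos(e,e), inpos(e,f), inpos(f,f), on(c)}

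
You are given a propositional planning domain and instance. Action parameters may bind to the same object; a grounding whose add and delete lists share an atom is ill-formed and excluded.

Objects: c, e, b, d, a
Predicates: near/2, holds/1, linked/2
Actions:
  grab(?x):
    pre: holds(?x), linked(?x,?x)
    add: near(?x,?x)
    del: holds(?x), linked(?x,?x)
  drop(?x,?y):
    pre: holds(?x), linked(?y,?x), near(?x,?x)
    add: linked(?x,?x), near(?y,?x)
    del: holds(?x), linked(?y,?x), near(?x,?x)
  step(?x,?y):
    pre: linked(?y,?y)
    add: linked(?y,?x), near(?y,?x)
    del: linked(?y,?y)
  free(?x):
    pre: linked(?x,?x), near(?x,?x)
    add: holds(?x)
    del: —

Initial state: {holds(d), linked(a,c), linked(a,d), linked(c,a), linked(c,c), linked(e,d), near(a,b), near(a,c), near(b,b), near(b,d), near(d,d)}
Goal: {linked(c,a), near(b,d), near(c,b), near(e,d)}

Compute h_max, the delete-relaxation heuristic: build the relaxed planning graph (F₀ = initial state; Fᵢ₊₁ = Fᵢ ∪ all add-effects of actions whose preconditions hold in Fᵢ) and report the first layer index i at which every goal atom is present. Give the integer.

1

F0 = init (11 atoms)
F1 = F0 ∪ {linked(c,b), linked(c,d), linked(c,e), linked(d,d), near(a,d), near(c,a), near(c,b), near(c,d), near(c,e), near(e,d)}  (21 atoms)
goal ⊆ F1  ⇒  h_max = 1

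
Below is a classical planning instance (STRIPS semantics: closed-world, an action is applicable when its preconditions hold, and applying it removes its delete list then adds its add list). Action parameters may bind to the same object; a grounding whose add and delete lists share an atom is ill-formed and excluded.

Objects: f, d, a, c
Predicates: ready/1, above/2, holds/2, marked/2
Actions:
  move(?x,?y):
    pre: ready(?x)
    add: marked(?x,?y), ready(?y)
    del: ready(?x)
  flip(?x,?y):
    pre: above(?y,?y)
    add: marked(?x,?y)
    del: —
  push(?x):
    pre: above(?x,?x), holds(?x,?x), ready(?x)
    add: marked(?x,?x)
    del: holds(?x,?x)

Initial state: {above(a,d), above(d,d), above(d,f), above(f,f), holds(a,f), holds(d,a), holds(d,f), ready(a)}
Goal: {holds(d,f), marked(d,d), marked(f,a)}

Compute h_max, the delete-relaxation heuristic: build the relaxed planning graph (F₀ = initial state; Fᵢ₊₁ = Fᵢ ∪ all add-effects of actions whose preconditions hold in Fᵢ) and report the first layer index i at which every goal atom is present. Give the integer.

F0 = init (8 atoms)
F1 = F0 ∪ {marked(a,c), marked(a,d), marked(a,f), marked(c,d), marked(c,f), marked(d,d), marked(d,f), marked(f,d), marked(f,f), ready(c), ready(d), ready(f)}  (20 atoms)
F2 = F1 ∪ {marked(c,a), marked(d,a), marked(d,c), marked(f,a), marked(f,c)}  (25 atoms)
goal ⊆ F2  ⇒  h_max = 2

2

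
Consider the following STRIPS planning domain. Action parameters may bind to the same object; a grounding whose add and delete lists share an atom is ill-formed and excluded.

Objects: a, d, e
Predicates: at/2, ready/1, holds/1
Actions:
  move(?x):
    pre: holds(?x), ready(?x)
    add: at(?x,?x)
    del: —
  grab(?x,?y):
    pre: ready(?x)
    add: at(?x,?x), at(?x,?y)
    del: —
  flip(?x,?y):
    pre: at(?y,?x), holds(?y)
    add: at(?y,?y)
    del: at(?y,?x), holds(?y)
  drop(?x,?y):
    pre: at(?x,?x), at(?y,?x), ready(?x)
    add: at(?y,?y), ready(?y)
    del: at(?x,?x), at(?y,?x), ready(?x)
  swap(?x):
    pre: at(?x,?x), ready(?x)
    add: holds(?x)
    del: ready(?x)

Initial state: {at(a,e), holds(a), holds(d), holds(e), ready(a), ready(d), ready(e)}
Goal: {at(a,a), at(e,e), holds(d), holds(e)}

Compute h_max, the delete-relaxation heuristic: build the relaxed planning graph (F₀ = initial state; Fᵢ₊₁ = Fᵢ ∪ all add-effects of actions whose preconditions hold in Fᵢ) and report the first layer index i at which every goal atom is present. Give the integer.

1

F0 = init (7 atoms)
F1 = F0 ∪ {at(a,a), at(a,d), at(d,a), at(d,d), at(d,e), at(e,a), at(e,d), at(e,e)}  (15 atoms)
goal ⊆ F1  ⇒  h_max = 1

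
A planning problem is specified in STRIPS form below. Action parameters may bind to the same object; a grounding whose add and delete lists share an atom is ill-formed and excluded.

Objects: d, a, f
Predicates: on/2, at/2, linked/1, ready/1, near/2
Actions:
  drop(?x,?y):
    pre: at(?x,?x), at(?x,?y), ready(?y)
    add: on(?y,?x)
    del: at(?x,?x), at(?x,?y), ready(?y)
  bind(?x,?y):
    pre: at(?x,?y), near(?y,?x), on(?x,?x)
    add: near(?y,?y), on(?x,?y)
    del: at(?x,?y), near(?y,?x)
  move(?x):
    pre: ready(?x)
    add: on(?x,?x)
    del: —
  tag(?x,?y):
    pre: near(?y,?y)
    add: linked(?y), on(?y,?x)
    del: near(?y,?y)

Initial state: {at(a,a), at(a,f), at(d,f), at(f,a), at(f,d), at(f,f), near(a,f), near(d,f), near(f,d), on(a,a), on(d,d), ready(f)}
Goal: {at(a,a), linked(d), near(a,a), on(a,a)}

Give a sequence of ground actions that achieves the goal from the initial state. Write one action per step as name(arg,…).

drop(f,f); bind(f,d); bind(f,a); tag(d,d)

1. drop(f,f)  →  {at(a,a), at(a,f), at(d,f), at(f,a), at(f,d), near(a,f), near(d,f), near(f,d), on(a,a), on(d,d), on(f,f)}
2. bind(f,d)  →  {at(a,a), at(a,f), at(d,f), at(f,a), near(a,f), near(d,d), near(f,d), on(a,a), on(d,d), on(f,d), on(f,f)}
3. bind(f,a)  →  {at(a,a), at(a,f), at(d,f), near(a,a), near(d,d), near(f,d), on(a,a), on(d,d), on(f,a), on(f,d), on(f,f)}
4. tag(d,d)  →  {at(a,a), at(a,f), at(d,f), linked(d), near(a,a), near(f,d), on(a,a), on(d,d), on(f,a), on(f,d), on(f,f)}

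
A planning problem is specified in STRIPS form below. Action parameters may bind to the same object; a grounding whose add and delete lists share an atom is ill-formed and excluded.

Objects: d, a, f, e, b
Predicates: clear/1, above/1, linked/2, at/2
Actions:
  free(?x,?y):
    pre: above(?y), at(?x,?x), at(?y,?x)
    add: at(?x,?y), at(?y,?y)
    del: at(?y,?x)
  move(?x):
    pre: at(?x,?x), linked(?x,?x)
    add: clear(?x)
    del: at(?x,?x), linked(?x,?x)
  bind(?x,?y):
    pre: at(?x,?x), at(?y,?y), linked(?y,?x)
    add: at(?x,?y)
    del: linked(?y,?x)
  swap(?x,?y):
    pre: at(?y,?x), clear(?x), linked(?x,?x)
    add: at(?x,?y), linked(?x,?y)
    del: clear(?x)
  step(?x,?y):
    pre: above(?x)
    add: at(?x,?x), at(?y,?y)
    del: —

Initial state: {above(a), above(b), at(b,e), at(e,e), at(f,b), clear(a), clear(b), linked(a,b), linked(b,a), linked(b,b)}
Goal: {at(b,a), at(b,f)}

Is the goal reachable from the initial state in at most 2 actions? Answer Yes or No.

1. swap(b,f)  →  {above(a), above(b), at(b,e), at(b,f), at(e,e), at(f,b), clear(a), linked(a,b), linked(b,a), linked(b,b), linked(b,f)}
2. step(a,b)  →  {above(a), above(b), at(a,a), at(b,b), at(b,e), at(b,f), at(e,e), at(f,b), clear(a), linked(a,b), linked(b,a), linked(b,b), linked(b,f)}
3. bind(b,a)  →  {above(a), above(b), at(a,a), at(b,a), at(b,b), at(b,e), at(b,f), at(e,e), at(f,b), clear(a), linked(b,a), linked(b,b), linked(b,f)}
optimal plan length = 3; 3 > 2

No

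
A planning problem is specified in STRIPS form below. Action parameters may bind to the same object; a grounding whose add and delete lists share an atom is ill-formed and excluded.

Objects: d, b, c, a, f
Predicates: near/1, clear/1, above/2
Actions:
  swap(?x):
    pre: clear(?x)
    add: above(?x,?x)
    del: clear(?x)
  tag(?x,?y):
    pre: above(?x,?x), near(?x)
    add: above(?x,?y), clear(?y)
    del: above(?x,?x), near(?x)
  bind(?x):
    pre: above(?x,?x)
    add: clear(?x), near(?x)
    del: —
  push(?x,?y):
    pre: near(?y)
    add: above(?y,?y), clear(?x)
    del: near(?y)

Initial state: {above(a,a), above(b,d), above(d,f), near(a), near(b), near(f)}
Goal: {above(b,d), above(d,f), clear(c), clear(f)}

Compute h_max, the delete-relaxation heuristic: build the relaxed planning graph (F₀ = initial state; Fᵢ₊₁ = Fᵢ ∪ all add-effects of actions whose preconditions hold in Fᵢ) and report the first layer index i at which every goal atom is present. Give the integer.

1

F0 = init (6 atoms)
F1 = F0 ∪ {above(a,b), above(a,c), above(a,d), above(a,f), above(b,b), above(f,f), clear(a), clear(b), clear(c), clear(d), clear(f)}  (17 atoms)
goal ⊆ F1  ⇒  h_max = 1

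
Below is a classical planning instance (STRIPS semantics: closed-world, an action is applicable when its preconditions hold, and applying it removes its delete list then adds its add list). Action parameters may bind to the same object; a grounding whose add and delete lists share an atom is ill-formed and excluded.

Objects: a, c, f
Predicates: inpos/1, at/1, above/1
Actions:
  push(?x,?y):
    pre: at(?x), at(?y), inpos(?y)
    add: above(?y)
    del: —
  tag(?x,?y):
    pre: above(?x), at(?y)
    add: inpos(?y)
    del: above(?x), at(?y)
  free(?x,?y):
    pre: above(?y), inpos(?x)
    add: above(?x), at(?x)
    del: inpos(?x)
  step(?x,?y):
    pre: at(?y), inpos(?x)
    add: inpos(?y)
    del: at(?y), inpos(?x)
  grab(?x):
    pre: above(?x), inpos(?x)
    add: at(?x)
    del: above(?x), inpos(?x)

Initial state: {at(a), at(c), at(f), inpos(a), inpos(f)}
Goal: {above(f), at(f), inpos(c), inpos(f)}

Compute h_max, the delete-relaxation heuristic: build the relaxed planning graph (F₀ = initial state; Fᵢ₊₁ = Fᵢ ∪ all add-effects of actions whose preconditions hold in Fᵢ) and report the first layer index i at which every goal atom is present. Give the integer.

1

F0 = init (5 atoms)
F1 = F0 ∪ {above(a), above(f), inpos(c)}  (8 atoms)
goal ⊆ F1  ⇒  h_max = 1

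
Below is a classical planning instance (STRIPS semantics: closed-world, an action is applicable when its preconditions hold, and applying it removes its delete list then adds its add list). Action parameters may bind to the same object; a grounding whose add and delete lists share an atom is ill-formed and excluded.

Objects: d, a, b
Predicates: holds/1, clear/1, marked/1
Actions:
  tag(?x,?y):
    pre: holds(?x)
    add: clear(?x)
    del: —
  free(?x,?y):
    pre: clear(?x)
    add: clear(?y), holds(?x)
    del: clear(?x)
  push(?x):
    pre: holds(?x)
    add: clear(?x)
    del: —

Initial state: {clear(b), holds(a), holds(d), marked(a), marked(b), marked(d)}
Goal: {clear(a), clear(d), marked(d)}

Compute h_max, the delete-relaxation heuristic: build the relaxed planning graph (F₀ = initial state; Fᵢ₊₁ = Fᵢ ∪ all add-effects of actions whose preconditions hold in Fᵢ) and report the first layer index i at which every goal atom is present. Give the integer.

F0 = init (6 atoms)
F1 = F0 ∪ {clear(a), clear(d), holds(b)}  (9 atoms)
goal ⊆ F1  ⇒  h_max = 1

1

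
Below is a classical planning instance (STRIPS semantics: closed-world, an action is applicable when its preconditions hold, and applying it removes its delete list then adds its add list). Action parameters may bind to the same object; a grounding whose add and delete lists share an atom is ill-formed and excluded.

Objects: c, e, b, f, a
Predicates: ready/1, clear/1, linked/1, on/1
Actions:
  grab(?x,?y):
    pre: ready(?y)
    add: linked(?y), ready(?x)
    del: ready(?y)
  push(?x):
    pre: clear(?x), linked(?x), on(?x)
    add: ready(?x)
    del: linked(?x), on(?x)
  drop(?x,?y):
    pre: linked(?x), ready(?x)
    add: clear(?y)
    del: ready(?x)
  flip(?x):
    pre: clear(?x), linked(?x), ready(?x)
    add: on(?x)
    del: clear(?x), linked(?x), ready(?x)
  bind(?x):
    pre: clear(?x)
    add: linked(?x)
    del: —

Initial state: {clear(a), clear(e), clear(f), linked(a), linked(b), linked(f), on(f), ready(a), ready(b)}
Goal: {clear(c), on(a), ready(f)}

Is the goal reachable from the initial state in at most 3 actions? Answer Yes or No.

1. push(f)  →  {clear(a), clear(e), clear(f), linked(a), linked(b), ready(a), ready(b), ready(f)}
2. drop(b,c)  →  {clear(a), clear(c), clear(e), clear(f), linked(a), linked(b), ready(a), ready(f)}
3. flip(a)  →  {clear(c), clear(e), clear(f), linked(b), on(a), ready(f)}
optimal plan length = 3; 3 ≤ 3

Yes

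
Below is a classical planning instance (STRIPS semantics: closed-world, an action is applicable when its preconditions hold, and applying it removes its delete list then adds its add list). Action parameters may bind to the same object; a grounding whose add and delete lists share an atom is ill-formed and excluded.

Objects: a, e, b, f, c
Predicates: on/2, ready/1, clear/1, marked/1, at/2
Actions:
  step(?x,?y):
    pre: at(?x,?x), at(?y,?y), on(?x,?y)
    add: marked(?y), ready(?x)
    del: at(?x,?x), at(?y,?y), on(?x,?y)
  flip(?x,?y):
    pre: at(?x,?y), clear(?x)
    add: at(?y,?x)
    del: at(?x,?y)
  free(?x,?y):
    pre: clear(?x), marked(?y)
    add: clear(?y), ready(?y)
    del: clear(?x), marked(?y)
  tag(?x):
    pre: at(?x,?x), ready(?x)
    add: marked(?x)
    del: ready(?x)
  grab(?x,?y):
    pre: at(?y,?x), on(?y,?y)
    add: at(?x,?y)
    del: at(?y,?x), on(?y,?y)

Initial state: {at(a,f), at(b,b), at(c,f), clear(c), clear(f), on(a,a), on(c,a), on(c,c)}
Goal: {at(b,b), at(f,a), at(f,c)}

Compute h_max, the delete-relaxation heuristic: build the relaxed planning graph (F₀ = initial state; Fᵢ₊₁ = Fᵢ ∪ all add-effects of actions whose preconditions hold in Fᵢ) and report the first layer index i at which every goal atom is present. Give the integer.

F0 = init (8 atoms)
F1 = F0 ∪ {at(f,a), at(f,c)}  (10 atoms)
goal ⊆ F1  ⇒  h_max = 1

1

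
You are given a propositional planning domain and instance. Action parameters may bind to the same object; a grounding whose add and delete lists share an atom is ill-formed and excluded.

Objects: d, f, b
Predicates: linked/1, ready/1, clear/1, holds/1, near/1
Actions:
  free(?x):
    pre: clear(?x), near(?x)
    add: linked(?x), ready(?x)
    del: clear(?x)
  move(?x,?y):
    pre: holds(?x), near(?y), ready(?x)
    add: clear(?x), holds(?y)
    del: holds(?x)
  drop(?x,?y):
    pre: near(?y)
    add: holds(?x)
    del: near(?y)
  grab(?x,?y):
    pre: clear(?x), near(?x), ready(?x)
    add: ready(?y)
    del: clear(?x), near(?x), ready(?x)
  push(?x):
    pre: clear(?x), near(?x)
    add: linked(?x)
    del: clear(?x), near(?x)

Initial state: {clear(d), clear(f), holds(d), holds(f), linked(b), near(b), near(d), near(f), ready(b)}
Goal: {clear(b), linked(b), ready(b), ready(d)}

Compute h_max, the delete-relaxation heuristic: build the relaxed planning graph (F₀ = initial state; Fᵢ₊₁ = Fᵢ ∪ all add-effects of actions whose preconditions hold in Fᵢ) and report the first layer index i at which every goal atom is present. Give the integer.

F0 = init (9 atoms)
F1 = F0 ∪ {holds(b), linked(d), linked(f), ready(d), ready(f)}  (14 atoms)
F2 = F1 ∪ {clear(b)}  (15 atoms)
goal ⊆ F2  ⇒  h_max = 2

2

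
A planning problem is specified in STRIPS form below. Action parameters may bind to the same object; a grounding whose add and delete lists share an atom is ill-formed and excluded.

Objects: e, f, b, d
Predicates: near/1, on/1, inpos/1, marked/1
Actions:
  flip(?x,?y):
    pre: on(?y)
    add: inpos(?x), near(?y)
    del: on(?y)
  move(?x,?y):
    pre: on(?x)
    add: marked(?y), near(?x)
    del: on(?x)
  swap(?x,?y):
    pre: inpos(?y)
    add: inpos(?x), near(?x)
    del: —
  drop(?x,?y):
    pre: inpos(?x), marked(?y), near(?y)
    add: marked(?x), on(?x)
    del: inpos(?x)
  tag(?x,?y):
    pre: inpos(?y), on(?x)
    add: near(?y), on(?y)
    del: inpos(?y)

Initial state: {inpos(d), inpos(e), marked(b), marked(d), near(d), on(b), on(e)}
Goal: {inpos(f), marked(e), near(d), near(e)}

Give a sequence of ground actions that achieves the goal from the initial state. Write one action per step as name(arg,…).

1. flip(f,e)  →  {inpos(d), inpos(e), inpos(f), marked(b), marked(d), near(d), near(e), on(b)}
2. move(b,e)  →  {inpos(d), inpos(e), inpos(f), marked(b), marked(d), marked(e), near(b), near(d), near(e)}

flip(f,e); move(b,e)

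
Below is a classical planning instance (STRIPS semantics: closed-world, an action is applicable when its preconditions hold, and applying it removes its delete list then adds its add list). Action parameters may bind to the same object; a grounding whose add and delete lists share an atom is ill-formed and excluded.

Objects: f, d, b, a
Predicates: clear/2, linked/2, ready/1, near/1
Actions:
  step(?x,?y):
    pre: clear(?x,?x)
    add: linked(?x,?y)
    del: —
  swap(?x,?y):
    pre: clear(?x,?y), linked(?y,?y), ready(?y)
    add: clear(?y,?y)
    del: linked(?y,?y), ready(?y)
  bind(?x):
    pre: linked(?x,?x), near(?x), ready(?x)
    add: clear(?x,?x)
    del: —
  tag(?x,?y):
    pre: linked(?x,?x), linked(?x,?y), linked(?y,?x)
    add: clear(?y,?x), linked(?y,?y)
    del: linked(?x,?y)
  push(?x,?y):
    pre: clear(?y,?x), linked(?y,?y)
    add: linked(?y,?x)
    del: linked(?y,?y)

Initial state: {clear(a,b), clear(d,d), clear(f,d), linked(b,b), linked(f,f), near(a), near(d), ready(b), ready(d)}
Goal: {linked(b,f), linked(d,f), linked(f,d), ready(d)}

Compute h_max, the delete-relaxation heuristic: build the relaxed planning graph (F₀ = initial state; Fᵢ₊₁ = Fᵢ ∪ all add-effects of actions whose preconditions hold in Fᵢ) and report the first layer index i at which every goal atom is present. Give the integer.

F0 = init (9 atoms)
F1 = F0 ∪ {clear(b,b), linked(d,a), linked(d,b), linked(d,d), linked(d,f), linked(f,d)}  (15 atoms)
F2 = F1 ∪ {clear(d,f), linked(b,a), linked(b,d), linked(b,f)}  (19 atoms)
goal ⊆ F2  ⇒  h_max = 2

2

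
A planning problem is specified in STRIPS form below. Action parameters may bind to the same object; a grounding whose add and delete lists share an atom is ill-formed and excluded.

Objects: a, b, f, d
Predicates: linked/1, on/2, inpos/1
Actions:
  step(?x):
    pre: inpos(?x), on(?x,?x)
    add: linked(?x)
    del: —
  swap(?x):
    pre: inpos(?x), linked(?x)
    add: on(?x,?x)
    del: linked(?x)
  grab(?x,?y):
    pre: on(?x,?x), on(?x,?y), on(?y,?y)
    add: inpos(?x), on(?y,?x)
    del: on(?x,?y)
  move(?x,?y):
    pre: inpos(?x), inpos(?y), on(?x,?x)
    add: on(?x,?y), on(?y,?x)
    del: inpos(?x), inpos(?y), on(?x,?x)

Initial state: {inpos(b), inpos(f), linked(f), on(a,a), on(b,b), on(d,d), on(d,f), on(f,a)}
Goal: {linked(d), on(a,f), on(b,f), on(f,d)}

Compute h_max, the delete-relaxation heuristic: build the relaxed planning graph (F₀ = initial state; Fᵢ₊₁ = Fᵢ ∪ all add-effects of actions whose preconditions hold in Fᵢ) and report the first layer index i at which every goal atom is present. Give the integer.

F0 = init (8 atoms)
F1 = F0 ∪ {linked(b), on(b,f), on(f,b), on(f,f)}  (12 atoms)
F2 = F1 ∪ {inpos(d), on(a,f), on(f,d)}  (15 atoms)
F3 = F2 ∪ {inpos(a), linked(d), on(b,d), on(d,b)}  (19 atoms)
goal ⊆ F3  ⇒  h_max = 3

3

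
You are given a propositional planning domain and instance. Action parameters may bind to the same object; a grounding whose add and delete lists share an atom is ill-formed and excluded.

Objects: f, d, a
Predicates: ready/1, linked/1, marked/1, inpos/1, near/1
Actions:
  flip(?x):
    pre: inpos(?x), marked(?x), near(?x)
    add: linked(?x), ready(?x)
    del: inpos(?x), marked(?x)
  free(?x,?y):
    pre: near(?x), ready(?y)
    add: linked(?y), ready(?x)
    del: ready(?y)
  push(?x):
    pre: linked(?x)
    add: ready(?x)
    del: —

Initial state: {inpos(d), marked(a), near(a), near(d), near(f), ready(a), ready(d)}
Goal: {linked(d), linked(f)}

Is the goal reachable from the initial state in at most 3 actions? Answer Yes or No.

1. free(f,d)  →  {inpos(d), linked(d), marked(a), near(a), near(d), near(f), ready(a), ready(f)}
2. free(d,f)  →  {inpos(d), linked(d), linked(f), marked(a), near(a), near(d), near(f), ready(a), ready(d)}
optimal plan length = 2; 2 ≤ 3

Yes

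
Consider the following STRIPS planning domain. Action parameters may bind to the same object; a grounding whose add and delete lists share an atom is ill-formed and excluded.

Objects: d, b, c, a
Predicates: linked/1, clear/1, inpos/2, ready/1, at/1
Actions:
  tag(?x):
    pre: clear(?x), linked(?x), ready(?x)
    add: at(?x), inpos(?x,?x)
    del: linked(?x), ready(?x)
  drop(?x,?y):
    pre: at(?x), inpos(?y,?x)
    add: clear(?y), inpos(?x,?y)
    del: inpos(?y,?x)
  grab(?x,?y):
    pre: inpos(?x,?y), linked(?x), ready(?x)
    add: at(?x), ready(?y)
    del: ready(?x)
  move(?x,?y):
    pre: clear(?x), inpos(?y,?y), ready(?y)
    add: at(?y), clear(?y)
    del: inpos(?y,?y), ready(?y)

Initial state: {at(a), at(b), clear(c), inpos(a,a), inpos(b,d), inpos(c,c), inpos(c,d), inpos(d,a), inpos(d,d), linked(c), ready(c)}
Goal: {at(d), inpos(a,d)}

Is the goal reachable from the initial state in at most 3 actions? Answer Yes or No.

1. drop(a,d)  →  {at(a), at(b), clear(c), clear(d), inpos(a,a), inpos(a,d), inpos(b,d), inpos(c,c), inpos(c,d), inpos(d,d), linked(c), ready(c)}
2. grab(c,d)  →  {at(a), at(b), at(c), clear(c), clear(d), inpos(a,a), inpos(a,d), inpos(b,d), inpos(c,c), inpos(c,d), inpos(d,d), linked(c), ready(d)}
3. move(d,d)  →  {at(a), at(b), at(c), at(d), clear(c), clear(d), inpos(a,a), inpos(a,d), inpos(b,d), inpos(c,c), inpos(c,d), linked(c)}
optimal plan length = 3; 3 ≤ 3

Yes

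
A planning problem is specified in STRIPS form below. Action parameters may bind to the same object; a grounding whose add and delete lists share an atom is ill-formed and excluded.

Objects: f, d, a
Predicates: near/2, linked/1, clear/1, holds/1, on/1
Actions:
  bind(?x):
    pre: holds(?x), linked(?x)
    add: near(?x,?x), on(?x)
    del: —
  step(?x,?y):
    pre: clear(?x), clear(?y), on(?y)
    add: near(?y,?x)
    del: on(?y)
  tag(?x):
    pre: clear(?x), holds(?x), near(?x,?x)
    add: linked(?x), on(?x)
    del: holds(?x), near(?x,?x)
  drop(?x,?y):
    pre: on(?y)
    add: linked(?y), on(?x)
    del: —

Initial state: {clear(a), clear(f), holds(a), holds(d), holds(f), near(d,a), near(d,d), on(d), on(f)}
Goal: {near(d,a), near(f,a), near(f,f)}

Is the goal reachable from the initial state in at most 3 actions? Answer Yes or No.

Yes

1. step(f,f)  →  {clear(a), clear(f), holds(a), holds(d), holds(f), near(d,a), near(d,d), near(f,f), on(d)}
2. drop(f,d)  →  {clear(a), clear(f), holds(a), holds(d), holds(f), linked(d), near(d,a), near(d,d), near(f,f), on(d), on(f)}
3. step(a,f)  →  {clear(a), clear(f), holds(a), holds(d), holds(f), linked(d), near(d,a), near(d,d), near(f,a), near(f,f), on(d)}
optimal plan length = 3; 3 ≤ 3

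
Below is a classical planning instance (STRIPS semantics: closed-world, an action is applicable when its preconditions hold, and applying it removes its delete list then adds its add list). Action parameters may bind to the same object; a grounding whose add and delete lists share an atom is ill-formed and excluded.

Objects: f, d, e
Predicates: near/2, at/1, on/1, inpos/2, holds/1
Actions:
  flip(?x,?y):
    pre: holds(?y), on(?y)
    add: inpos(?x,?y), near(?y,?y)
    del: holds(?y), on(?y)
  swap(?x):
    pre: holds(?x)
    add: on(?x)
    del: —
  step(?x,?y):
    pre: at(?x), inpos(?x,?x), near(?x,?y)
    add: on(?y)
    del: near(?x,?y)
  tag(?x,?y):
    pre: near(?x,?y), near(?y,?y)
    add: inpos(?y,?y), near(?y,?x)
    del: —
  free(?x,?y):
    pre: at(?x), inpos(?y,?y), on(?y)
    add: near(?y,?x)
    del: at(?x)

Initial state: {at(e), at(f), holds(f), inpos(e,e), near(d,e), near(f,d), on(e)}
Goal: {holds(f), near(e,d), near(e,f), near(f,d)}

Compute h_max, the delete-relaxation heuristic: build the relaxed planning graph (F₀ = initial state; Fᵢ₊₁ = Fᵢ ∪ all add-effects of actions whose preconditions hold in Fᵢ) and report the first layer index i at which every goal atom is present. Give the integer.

F0 = init (7 atoms)
F1 = F0 ∪ {near(e,e), near(e,f), on(f)}  (10 atoms)
F2 = F1 ∪ {inpos(d,f), inpos(e,f), inpos(f,f), near(e,d), near(f,f)}  (15 atoms)
goal ⊆ F2  ⇒  h_max = 2

2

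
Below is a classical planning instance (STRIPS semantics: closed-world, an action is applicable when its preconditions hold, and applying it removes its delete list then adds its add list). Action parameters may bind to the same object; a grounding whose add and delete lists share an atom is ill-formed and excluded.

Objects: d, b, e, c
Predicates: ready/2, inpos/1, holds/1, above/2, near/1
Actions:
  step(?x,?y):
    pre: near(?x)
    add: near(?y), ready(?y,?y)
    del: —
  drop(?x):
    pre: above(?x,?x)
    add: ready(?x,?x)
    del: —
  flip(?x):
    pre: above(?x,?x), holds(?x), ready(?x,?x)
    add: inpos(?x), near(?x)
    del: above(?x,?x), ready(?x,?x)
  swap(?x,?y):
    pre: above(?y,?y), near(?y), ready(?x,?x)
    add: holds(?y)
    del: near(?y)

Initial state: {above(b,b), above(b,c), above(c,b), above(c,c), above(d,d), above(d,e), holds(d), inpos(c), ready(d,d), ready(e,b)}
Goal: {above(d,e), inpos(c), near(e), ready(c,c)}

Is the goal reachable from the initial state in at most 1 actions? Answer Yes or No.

No

1. drop(c)  →  {above(b,b), above(b,c), above(c,b), above(c,c), above(d,d), above(d,e), holds(d), inpos(c), ready(c,c), ready(d,d), ready(e,b)}
2. flip(d)  →  {above(b,b), above(b,c), above(c,b), above(c,c), above(d,e), holds(d), inpos(c), inpos(d), near(d), ready(c,c), ready(e,b)}
3. step(d,e)  →  {above(b,b), above(b,c), above(c,b), above(c,c), above(d,e), holds(d), inpos(c), inpos(d), near(d), near(e), ready(c,c), ready(e,b), ready(e,e)}
optimal plan length = 3; 3 > 1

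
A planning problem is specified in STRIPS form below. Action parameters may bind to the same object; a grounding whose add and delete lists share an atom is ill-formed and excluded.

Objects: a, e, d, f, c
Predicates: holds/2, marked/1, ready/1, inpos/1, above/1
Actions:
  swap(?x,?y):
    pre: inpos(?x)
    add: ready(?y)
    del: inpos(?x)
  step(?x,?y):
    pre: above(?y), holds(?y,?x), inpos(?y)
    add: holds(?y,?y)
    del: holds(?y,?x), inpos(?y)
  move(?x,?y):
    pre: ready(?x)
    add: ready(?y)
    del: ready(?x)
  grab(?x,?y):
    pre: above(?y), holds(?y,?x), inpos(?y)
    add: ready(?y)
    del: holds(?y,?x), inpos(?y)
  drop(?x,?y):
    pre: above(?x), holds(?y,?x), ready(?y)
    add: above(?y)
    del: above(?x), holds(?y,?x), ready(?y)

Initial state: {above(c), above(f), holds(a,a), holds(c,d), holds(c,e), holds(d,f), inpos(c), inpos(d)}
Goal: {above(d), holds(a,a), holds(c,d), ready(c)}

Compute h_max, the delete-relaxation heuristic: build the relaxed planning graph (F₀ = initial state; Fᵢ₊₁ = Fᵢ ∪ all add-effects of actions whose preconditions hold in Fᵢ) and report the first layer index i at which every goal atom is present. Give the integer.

2

F0 = init (8 atoms)
F1 = F0 ∪ {holds(c,c), ready(a), ready(c), ready(d), ready(e), ready(f)}  (14 atoms)
F2 = F1 ∪ {above(d)}  (15 atoms)
goal ⊆ F2  ⇒  h_max = 2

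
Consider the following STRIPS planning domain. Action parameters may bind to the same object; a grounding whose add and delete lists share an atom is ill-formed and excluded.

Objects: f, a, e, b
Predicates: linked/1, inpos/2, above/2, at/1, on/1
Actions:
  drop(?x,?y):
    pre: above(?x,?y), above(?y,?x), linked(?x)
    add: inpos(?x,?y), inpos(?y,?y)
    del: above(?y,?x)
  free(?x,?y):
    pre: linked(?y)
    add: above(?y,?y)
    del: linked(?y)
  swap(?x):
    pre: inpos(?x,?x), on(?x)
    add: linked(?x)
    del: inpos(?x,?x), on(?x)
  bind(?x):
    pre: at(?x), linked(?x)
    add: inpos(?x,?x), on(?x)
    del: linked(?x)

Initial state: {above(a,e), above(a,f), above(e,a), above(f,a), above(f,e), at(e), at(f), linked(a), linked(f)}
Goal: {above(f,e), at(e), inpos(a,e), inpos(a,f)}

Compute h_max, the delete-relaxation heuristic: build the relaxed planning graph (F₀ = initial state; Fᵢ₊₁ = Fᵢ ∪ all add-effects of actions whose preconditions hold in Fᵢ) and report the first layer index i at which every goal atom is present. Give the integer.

F0 = init (9 atoms)
F1 = F0 ∪ {above(a,a), above(f,f), inpos(a,a), inpos(a,e), inpos(a,f), inpos(e,e), inpos(f,a), inpos(f,f), on(f)}  (18 atoms)
goal ⊆ F1  ⇒  h_max = 1

1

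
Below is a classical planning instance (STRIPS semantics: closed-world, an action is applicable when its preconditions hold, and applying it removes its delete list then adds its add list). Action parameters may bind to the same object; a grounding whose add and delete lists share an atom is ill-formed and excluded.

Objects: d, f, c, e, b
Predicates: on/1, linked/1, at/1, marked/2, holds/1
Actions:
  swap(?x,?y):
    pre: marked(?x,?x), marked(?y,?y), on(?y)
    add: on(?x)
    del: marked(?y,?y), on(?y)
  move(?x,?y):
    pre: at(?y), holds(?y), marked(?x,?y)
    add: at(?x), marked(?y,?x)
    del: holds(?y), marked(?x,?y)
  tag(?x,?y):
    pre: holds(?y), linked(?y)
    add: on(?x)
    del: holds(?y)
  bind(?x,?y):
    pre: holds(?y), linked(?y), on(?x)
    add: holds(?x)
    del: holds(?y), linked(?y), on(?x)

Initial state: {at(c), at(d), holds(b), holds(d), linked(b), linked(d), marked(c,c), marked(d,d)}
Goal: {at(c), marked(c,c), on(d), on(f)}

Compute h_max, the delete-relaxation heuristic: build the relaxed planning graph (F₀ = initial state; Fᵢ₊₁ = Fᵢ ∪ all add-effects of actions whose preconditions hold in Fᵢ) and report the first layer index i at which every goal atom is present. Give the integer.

1

F0 = init (8 atoms)
F1 = F0 ∪ {on(b), on(c), on(d), on(e), on(f)}  (13 atoms)
goal ⊆ F1  ⇒  h_max = 1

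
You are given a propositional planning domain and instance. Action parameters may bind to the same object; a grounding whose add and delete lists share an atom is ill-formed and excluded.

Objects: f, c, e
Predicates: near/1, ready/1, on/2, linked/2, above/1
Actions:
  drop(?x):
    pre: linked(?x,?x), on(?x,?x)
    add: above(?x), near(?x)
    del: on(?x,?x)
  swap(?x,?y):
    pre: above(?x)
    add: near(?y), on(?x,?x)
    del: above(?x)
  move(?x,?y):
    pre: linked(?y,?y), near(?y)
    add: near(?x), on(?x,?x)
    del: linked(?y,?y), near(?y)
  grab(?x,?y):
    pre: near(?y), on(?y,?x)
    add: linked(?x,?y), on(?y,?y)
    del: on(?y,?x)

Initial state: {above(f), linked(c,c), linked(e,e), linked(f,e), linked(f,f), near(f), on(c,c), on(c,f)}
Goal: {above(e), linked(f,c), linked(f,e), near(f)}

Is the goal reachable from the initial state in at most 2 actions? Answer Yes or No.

No

1. drop(c)  →  {above(c), above(f), linked(c,c), linked(e,e), linked(f,e), linked(f,f), near(c), near(f), on(c,f)}
2. grab(f,c)  →  {above(c), above(f), linked(c,c), linked(e,e), linked(f,c), linked(f,e), linked(f,f), near(c), near(f), on(c,c)}
3. move(e,c)  →  {above(c), above(f), linked(e,e), linked(f,c), linked(f,e), linked(f,f), near(e), near(f), on(c,c), on(e,e)}
4. drop(e)  →  {above(c), above(e), above(f), linked(e,e), linked(f,c), linked(f,e), linked(f,f), near(e), near(f), on(c,c)}
optimal plan length = 4; 4 > 2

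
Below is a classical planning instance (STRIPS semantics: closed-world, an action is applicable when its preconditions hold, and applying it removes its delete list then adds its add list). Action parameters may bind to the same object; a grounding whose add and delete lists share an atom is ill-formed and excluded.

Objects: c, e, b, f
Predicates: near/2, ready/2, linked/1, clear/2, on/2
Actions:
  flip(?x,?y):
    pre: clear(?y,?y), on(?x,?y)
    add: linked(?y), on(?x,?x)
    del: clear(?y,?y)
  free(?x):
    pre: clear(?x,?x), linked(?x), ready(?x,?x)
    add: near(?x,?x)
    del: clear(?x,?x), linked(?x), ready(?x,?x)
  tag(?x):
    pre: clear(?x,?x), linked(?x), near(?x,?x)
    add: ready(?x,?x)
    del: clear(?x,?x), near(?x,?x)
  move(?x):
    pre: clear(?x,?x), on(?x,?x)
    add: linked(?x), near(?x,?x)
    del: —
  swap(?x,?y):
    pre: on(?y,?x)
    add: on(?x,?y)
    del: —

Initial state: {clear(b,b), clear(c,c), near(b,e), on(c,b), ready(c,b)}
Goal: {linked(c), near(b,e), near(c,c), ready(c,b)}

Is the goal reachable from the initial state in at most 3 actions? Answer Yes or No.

Yes

1. flip(c,b)  →  {clear(c,c), linked(b), near(b,e), on(c,b), on(c,c), ready(c,b)}
2. move(c)  →  {clear(c,c), linked(b), linked(c), near(b,e), near(c,c), on(c,b), on(c,c), ready(c,b)}
optimal plan length = 2; 2 ≤ 3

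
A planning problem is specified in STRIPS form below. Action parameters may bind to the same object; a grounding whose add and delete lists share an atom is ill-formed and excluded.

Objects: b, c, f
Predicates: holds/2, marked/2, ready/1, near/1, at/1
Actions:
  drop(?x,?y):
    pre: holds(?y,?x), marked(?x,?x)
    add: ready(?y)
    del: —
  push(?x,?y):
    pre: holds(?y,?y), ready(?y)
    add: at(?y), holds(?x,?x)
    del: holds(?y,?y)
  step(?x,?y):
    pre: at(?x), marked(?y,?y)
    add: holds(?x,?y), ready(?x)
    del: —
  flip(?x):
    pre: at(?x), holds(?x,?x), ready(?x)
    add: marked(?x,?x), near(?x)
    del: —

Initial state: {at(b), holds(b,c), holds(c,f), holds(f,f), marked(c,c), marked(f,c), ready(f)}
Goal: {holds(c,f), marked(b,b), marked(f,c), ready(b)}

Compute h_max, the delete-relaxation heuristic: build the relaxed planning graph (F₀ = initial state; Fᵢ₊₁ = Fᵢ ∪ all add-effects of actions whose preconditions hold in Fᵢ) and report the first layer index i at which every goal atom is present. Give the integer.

2

F0 = init (7 atoms)
F1 = F0 ∪ {at(f), holds(b,b), holds(c,c), ready(b)}  (11 atoms)
F2 = F1 ∪ {holds(f,c), marked(b,b), marked(f,f), near(b), near(f), ready(c)}  (17 atoms)
goal ⊆ F2  ⇒  h_max = 2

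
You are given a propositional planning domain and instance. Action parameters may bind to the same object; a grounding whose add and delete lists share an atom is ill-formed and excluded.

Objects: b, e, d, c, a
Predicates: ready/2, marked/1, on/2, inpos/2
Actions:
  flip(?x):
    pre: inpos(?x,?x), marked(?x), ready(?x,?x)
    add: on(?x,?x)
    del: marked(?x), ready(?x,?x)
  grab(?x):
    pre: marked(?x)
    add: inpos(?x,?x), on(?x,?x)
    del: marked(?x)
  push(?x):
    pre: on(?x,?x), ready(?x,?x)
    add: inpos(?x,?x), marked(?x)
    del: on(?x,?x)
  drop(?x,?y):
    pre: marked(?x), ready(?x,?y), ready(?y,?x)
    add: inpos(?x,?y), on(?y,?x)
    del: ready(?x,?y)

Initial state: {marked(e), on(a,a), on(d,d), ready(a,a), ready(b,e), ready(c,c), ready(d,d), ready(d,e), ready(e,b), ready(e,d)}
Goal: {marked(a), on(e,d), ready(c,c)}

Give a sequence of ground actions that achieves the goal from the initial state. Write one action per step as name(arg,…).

push(d); push(a); drop(d,e)

1. push(d)  →  {inpos(d,d), marked(d), marked(e), on(a,a), ready(a,a), ready(b,e), ready(c,c), ready(d,d), ready(d,e), ready(e,b), ready(e,d)}
2. push(a)  →  {inpos(a,a), inpos(d,d), marked(a), marked(d), marked(e), ready(a,a), ready(b,e), ready(c,c), ready(d,d), ready(d,e), ready(e,b), ready(e,d)}
3. drop(d,e)  →  {inpos(a,a), inpos(d,d), inpos(d,e), marked(a), marked(d), marked(e), on(e,d), ready(a,a), ready(b,e), ready(c,c), ready(d,d), ready(e,b), ready(e,d)}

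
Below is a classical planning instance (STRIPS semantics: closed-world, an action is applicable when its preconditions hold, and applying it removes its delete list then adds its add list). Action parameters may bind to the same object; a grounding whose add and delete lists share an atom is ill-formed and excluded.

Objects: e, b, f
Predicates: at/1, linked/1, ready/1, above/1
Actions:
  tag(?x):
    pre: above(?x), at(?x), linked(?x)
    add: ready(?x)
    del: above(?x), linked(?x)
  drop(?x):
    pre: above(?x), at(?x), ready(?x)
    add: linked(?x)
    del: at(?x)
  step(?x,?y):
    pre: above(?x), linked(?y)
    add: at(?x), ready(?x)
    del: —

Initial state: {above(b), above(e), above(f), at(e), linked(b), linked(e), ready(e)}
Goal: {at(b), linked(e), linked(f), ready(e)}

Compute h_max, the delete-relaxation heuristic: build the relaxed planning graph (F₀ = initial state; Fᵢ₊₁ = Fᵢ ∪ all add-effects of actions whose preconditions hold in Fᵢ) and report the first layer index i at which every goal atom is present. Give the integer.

2

F0 = init (7 atoms)
F1 = F0 ∪ {at(b), at(f), ready(b), ready(f)}  (11 atoms)
F2 = F1 ∪ {linked(f)}  (12 atoms)
goal ⊆ F2  ⇒  h_max = 2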